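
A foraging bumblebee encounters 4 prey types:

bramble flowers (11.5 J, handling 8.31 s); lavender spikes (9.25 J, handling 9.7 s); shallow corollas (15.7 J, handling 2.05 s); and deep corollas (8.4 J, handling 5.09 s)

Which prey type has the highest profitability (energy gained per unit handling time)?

In descending order of E/h:
shallow corollas: 15.7/2.05 = 7.66 J/s
deep corollas: 8.4/5.09 = 1.65 J/s
bramble flowers: 11.5/8.31 = 1.38 J/s
lavender spikes: 9.25/9.7 = 0.954 J/s

shallow corollas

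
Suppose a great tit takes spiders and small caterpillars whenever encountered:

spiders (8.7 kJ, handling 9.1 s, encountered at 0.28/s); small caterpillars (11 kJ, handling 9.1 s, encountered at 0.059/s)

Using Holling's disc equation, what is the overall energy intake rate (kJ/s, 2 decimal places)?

R = (0.28×8.7 + 0.059×11) / (1 + 0.28×9.1 + 0.059×9.1) = 3.085/4.085 = 0.7552 kJ/s.

0.76 kJ/s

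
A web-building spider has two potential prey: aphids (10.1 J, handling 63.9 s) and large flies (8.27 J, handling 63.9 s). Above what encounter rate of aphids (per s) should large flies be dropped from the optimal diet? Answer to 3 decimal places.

0.071 per s

Drop large flies once their profitability E₂/h₂ falls below the rate achievable on aphids alone: E₂/h₂ = λE₁/(1 + λh₁).
Solve for λ: λE₁h₂ = E₂(1 + λh₁) → λ(E₁h₂ − E₂h₁) = E₂ → λ = E₂/(E₁h₂ − E₂h₁).
λ = 8.27/(10.1×63.9 − 8.27×63.9) = 8.27/116.9 = 0.07072 per s.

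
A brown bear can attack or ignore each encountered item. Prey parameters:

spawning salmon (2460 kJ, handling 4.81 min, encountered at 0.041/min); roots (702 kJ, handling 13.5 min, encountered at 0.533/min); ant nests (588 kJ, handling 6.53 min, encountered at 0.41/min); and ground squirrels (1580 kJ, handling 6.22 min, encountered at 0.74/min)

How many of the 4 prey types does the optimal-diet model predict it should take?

2

Profitabilities (E/h, kJ/min): spawning salmon 511, ground squirrels 254, ant nests 90, roots 52. Add prey in this order while the next type's profitability exceeds the intake rate on those already taken.
Rate on top 1: 84.25. ground squirrels: 254 > 84.25 → include.
Rate on top 2: 219. ant nests: 90 < 219 → exclude; stop.
Optimal diet: spawning salmon, ground squirrels — 2 of 4 types.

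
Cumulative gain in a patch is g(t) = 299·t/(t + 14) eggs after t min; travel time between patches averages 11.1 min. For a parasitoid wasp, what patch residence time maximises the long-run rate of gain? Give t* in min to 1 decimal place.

12.5 min

Optimal t* satisfies g'(t*) = g(t*)/(T + t*).
g'(t) = 299·14/(t + 14)². Setting 299·14/(t+14)² = 299t/[(t+14)(11.1+t)] gives 14(11.1+t) = t(t+14), so t² = 14×11.1 = 155.4.
t* = √155.4 = 12.47 min.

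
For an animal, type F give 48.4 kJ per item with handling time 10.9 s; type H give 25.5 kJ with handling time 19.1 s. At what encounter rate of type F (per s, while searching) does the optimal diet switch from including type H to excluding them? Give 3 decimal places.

0.039 per s

The zero-one rule: include type H iff E₂/h₂ > λE₁/(1+λh₁). Equality gives the switch point.
λE₁h₂ = E₂ + λE₂h₁ ⇒ λ = E₂/(E₁h₂ − E₂h₁) = 25.5/(924.4 − 277.9) = 0.03944 per s.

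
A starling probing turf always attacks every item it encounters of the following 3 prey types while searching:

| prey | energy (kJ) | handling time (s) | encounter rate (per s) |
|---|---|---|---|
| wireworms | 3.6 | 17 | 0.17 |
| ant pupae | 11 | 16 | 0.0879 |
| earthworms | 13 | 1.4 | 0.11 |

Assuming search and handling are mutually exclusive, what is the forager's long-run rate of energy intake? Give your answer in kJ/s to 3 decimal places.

R = Σλ_iE_i / (1 + Σλ_ih_i)
Numerator: 0.17×3.6 + 0.0879×11 + 0.11×13 = 3.009
Denominator: 1 + 0.17×17 + 0.0879×16 + 0.11×1.4 = 5.45
R = 3.009/5.45 = 0.5521 kJ/s

0.552 kJ/s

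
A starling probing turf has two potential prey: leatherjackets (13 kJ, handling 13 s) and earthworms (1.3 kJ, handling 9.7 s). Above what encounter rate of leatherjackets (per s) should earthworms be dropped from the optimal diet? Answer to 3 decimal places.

0.012 per s

At the threshold, the rate on leatherjackets alone equals the profitability of earthworms: λ·13/(1 + λ·13) = 1.3/9.7 = 0.134.
Rearranging, λ(13 − 0.134×13) = 0.134, so λ = 0.134/11.26 = 0.0119 per s.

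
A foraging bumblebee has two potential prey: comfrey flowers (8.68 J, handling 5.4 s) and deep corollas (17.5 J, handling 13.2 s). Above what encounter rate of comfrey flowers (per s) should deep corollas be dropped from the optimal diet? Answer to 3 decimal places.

The zero-one rule: include deep corollas iff E₂/h₂ > λE₁/(1+λh₁). Equality gives the switch point.
λE₁h₂ = E₂ + λE₂h₁ ⇒ λ = E₂/(E₁h₂ − E₂h₁) = 17.5/(114.6 − 94.5) = 0.8717 per s.

0.872 per s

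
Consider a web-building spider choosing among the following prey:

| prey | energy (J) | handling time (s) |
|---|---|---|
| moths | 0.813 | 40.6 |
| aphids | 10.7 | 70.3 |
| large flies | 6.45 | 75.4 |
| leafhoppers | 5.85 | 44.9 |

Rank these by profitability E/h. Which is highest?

aphids

Profitability E/h (J/s): moths = 0.813/40.6 = 0.02, aphids = 10.7/70.3 = 0.152, large flies = 6.45/75.4 = 0.0855, leafhoppers = 5.85/44.9 = 0.13.
Ranked: aphids > leafhoppers > large flies > moths.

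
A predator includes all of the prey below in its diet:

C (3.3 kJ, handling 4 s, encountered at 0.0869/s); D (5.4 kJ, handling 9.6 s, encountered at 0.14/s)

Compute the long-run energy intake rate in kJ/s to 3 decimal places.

0.387 kJ/s

R = Σλ_iE_i / (1 + Σλ_ih_i)
Numerator: 0.0869×3.3 + 0.14×5.4 = 1.043
Denominator: 1 + 0.0869×4 + 0.14×9.6 = 2.692
R = 1.043/2.692 = 0.3874 kJ/s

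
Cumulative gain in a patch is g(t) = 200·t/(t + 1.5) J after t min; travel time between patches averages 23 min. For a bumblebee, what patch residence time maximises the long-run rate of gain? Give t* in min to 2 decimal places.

5.87 min

Maximise g(t)/(T+t): set derivative to zero → g'(t)(T+t) = g(t).
g'(t) = 200·1.5/(t + 1.5)². Setting 200·1.5/(t+1.5)² = 200t/[(t+1.5)(23+t)] gives 1.5(23+t) = t(t+1.5), so t² = 1.5×23 = 34.5.
t* = √34.5 = 5.874 min.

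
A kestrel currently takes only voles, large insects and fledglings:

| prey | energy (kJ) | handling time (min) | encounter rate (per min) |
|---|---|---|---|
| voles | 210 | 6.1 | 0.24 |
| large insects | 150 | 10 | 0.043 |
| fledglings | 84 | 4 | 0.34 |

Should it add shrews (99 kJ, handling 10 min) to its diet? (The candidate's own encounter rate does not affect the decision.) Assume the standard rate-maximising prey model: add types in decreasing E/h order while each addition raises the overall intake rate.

Current rate: (0.24×210 + 0.043×150 + 0.34×84)/(1 + 0.24×6.1 + 0.043×10 + 0.34×4) = 20.08 kJ/min.
Profitability of shrews: 99/10 = 9.9 kJ/min.
Since 9.9 < R, time spent handling shrews is better spent searching.

No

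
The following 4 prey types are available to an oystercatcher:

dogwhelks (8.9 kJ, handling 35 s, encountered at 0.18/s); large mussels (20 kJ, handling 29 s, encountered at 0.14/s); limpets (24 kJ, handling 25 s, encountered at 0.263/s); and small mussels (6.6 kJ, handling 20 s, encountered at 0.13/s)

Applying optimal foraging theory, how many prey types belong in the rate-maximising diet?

1

E/h in descending order: limpets 0.96, large mussels 0.69, small mussels 0.33, dogwhelks 0.254 kJ/s. The optimal diet is the largest prefix of this list for which every included type satisfies E_i/h_i > R on the types above it.
Rate on top 1: 0.8333. large mussels: 0.69 < 0.8333 → exclude; stop.
Optimal diet: limpets — 1 of 4 types.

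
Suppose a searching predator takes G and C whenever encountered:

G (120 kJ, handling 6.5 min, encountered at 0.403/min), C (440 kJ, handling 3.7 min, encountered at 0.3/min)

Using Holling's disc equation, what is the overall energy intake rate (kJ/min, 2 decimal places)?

R = Σλ_iE_i / (1 + Σλ_ih_i)
Numerator: 0.403×120 + 0.3×440 = 180.4
Denominator: 1 + 0.403×6.5 + 0.3×3.7 = 4.73
R = 180.4/4.73 = 38.14 kJ/min

38.14 kJ/min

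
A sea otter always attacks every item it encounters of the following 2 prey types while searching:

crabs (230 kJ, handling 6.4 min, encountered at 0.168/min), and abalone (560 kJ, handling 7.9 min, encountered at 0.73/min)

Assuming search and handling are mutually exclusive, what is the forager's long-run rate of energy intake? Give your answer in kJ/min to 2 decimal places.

57.06 kJ/min

R = Σλ_iE_i / (1 + Σλ_ih_i)
Numerator: 0.168×230 + 0.73×560 = 447.4
Denominator: 1 + 0.168×6.4 + 0.73×7.9 = 7.842
R = 447.4/7.842 = 57.06 kJ/min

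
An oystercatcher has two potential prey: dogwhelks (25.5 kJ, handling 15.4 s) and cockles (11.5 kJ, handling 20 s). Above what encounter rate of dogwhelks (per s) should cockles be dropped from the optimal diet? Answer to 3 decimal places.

At the threshold, the rate on dogwhelks alone equals the profitability of cockles: λ·25.5/(1 + λ·15.4) = 11.5/20 = 0.575.
Rearranging, λ(25.5 − 0.575×15.4) = 0.575, so λ = 0.575/16.65 = 0.03454 per s.

0.035 per s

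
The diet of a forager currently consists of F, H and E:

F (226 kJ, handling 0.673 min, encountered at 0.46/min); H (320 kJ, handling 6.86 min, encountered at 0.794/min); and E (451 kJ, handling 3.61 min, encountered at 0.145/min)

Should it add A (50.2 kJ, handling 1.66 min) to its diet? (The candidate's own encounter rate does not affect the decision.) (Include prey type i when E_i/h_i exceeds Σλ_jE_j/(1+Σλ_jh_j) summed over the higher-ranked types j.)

No

Intake rate on the current diet: R = (0.46×226 + 0.794×320 + 0.145×451) / (1 + 0.46×0.673 + 0.794×6.86 + 0.145×3.61) = 423.4/7.28 = 58.17 kJ/min.
Profitability of A: 50.2/1.66 = 30.24 kJ/min.
Since 30.24 < R, time spent handling A is better spent searching.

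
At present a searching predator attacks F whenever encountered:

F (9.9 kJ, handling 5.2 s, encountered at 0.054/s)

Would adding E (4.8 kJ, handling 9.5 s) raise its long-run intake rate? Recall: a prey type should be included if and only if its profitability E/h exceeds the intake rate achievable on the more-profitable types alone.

Yes

On F alone, R = ΣλE/(1+Σλh) = 0.5346/1.281 = 0.4174 kJ/s.
Profitability of E: 4.8/9.5 = 0.5053 kJ/s.
Since 0.5053 > R, including E increases the long-run rate.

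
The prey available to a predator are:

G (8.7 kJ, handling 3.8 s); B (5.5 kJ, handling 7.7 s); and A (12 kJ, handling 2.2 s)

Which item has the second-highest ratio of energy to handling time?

G

Profitability E/h (kJ/s): G = 8.7/3.8 = 2.29, B = 5.5/7.7 = 0.714, A = 12/2.2 = 5.45.
Ranked: A > G > B.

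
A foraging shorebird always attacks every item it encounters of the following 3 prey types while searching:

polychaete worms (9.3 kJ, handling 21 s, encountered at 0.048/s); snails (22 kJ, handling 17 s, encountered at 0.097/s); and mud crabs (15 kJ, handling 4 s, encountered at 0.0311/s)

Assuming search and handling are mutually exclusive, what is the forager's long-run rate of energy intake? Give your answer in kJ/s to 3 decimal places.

R = (0.048×9.3 + 0.097×22 + 0.0311×15) / (1 + 0.048×21 + 0.097×17 + 0.0311×4) = 3.047/3.781 = 0.8058 kJ/s.

0.806 kJ/s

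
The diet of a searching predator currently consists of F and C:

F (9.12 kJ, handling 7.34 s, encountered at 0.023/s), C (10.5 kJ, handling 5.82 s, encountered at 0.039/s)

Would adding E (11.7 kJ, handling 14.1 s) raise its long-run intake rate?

Yes

Current rate: (0.023×9.12 + 0.039×10.5)/(1 + 0.023×7.34 + 0.039×5.82) = 0.4437 kJ/s.
Profitability of E: 11.7/14.1 = 0.8298 kJ/s.
Since 0.8298 > R, including E increases the long-run rate.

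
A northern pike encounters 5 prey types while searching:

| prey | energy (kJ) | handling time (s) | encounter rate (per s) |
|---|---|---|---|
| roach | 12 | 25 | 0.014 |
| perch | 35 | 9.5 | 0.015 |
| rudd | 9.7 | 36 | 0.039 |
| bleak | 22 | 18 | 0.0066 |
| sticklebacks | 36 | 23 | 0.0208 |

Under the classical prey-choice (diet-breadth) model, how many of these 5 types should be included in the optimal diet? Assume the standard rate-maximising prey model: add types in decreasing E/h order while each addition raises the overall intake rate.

3

Profitabilities (E/h, kJ/s): perch 3.68, sticklebacks 1.57, bleak 1.22, roach 0.48, rudd 0.269. Add prey in this order while the next type's profitability exceeds the intake rate on those already taken.
Rate on top 1: 0.4595. sticklebacks: 1.57 > 0.4595 → include.
Rate on top 2: 0.7859. bleak: 1.22 > 0.7859 → include.
Rate on top 3: 0.8157. roach: 0.48 < 0.8157 → exclude; stop.
Optimal diet: perch, sticklebacks, bleak — 3 of 5 types.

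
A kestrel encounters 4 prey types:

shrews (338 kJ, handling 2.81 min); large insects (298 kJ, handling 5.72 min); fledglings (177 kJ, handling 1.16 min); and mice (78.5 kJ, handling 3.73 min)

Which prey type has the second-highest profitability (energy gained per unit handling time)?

shrews

In descending order of E/h:
fledglings: 177/1.16 = 153 kJ/min
shrews: 338/2.81 = 120 kJ/min
large insects: 298/5.72 = 52.1 kJ/min
mice: 78.5/3.73 = 21 kJ/min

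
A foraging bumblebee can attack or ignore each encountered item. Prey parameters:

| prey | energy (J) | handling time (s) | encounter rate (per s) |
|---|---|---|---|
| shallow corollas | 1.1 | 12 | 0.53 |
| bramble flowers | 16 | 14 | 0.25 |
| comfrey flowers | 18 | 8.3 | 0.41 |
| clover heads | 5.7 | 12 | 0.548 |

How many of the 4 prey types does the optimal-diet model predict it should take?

Profitabilities (E/h, J/s): comfrey flowers 2.17, bramble flowers 1.14, clover heads 0.475, shallow corollas 0.0917. Add prey in this order while the next type's profitability exceeds the intake rate on those already taken.
Rate on top 1: 1.676. bramble flowers: 1.14 < 1.676 → exclude; stop.
Optimal diet: comfrey flowers — 1 of 4 types.

1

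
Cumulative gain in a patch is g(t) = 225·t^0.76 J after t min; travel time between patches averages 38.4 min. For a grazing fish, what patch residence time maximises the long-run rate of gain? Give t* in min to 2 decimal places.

Maximise g(t)/(T+t): set derivative to zero → g'(t)(T+t) = g(t).
g'(t) = 0.76·225·t^-0.24. Setting 0.76·225·t^-0.24 = 225·t^0.76/(38.4+t) gives 0.76(38.4+t) = t, so 0.24·t = 0.76×38.4.
t* = 0.76×38.4/0.24 = 121.6 min.

121.60 min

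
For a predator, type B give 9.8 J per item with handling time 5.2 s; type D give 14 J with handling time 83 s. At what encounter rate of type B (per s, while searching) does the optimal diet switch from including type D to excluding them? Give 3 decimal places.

At the threshold, the rate on type B alone equals the profitability of type D: λ·9.8/(1 + λ·5.2) = 14/83 = 0.1687.
Rearranging, λ(9.8 − 0.1687×5.2) = 0.1687, so λ = 0.1687/8.923 = 0.0189 per s.

0.019 per s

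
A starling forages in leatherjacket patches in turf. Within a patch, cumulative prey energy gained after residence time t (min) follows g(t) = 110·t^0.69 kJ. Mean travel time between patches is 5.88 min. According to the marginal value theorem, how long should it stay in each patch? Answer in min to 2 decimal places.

By the marginal value theorem, leave when the instantaneous gain rate g'(t) equals the habitat-wide average g(t)/(T + t).
g'(t) = 0.69·110·t^-0.31. Setting 0.69·110·t^-0.31 = 110·t^0.69/(5.88+t) gives 0.69(5.88+t) = t, so 0.31·t = 0.69×5.88.
t* = 0.69×5.88/0.31 = 13.09 min.

13.09 min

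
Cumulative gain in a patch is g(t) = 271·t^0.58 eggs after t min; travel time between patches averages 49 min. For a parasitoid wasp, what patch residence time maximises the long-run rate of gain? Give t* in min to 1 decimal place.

By the marginal value theorem, leave when the instantaneous gain rate g'(t) equals the habitat-wide average g(t)/(T + t).
g'(t) = 0.58·271·t^-0.42. Setting 0.58·271·t^-0.42 = 271·t^0.58/(49+t) gives 0.58(49+t) = t, so 0.42·t = 0.58×49.
t* = 0.58×49/0.42 = 67.67 min.

67.7 min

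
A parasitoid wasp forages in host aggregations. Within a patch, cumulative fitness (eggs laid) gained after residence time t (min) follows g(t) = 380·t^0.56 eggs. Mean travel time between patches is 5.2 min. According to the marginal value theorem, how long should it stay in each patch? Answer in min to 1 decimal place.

Maximise g(t)/(T+t): set derivative to zero → g'(t)(T+t) = g(t).
g'(t) = 0.56·380·t^-0.44. Setting 0.56·380·t^-0.44 = 380·t^0.56/(5.2+t) gives 0.56(5.2+t) = t, so 0.44·t = 0.56×5.2.
t* = 0.56×5.2/0.44 = 6.618 min.

6.6 min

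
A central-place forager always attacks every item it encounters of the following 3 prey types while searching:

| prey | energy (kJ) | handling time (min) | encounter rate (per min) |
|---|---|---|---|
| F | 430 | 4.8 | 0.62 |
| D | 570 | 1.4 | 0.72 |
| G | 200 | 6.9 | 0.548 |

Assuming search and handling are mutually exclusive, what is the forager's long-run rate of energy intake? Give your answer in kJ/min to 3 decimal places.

R = Σλ_iE_i / (1 + Σλ_ih_i)
Numerator: 0.62×430 + 0.72×570 + 0.548×200 = 786.6
Denominator: 1 + 0.62×4.8 + 0.72×1.4 + 0.548×6.9 = 8.765
R = 786.6/8.765 = 89.74 kJ/min

89.741 kJ/min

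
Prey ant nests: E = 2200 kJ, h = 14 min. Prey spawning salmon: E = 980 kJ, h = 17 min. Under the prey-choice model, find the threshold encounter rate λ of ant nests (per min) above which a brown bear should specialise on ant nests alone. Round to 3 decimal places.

Drop spawning salmon once their profitability E₂/h₂ falls below the rate achievable on ant nests alone: E₂/h₂ = λE₁/(1 + λh₁).
Solve for λ: λE₁h₂ = E₂(1 + λh₁) → λ(E₁h₂ − E₂h₁) = E₂ → λ = E₂/(E₁h₂ − E₂h₁).
λ = 980/(2200×17 − 980×14) = 980/2.368e+04 = 0.04139 per min.

0.041 per min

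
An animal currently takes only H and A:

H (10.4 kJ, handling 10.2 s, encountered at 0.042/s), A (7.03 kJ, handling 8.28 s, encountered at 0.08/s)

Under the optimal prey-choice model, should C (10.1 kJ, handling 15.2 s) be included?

Intake rate on the current diet: R = (0.042×10.4 + 0.08×7.03) / (1 + 0.042×10.2 + 0.08×8.28) = 0.9992/2.091 = 0.4779 kJ/s.
C: E/h = 10.1/15.2 = 0.6645 kJ/s.
Since 0.6645 > R, including C increases the long-run rate.

Yes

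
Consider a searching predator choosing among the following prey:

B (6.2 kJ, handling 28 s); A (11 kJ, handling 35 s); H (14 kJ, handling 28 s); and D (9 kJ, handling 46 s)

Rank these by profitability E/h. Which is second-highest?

Profitability E/h (kJ/s): B = 6.2/28 = 0.221, A = 11/35 = 0.314, H = 14/28 = 0.5, D = 9/46 = 0.196.
Ranked: H > A > B > D.

A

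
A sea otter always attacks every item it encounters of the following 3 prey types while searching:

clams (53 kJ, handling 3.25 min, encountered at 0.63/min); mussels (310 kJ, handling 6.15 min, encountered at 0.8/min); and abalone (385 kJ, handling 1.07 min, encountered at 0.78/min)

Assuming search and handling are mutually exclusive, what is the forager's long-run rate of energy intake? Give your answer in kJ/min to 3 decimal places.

R = Σλ_iE_i / (1 + Σλ_ih_i)
Numerator: 0.63×53 + 0.8×310 + 0.78×385 = 581.7
Denominator: 1 + 0.63×3.25 + 0.8×6.15 + 0.78×1.07 = 8.802
R = 581.7/8.802 = 66.09 kJ/min

66.085 kJ/min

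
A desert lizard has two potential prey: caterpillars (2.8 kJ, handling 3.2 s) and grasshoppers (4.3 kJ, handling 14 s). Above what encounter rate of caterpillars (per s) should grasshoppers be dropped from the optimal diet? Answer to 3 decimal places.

At the threshold, the rate on caterpillars alone equals the profitability of grasshoppers: λ·2.8/(1 + λ·3.2) = 4.3/14 = 0.3071.
Rearranging, λ(2.8 − 0.3071×3.2) = 0.3071, so λ = 0.3071/1.817 = 0.169 per s.

0.169 per s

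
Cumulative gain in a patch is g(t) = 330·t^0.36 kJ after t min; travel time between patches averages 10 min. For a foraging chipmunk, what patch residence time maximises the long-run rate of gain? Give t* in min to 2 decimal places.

Maximise g(t)/(T+t): set derivative to zero → g'(t)(T+t) = g(t).
g'(t) = 0.36·330·t^-0.64. Setting 0.36·330·t^-0.64 = 330·t^0.36/(10+t) gives 0.36(10+t) = t, so 0.64·t = 0.36×10.
t* = 0.36×10/0.64 = 5.625 min.

5.62 min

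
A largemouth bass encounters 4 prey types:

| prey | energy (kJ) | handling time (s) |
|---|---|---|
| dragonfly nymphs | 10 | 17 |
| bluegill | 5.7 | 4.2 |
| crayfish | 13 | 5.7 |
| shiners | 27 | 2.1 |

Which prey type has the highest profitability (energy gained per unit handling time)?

shiners

In descending order of E/h:
shiners: 27/2.1 = 12.9 kJ/s
crayfish: 13/5.7 = 2.28 kJ/s
bluegill: 5.7/4.2 = 1.36 kJ/s
dragonfly nymphs: 10/17 = 0.588 kJ/s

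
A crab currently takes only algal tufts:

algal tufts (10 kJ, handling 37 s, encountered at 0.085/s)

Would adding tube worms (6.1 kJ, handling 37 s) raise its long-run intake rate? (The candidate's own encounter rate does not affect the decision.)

On algal tufts alone, R = ΣλE/(1+Σλh) = 0.85/4.145 = 0.2051 kJ/s.
Profitability of tube worms: 6.1/37 = 0.1649 kJ/s.
0.1649 < 0.2051, so adding tube worms would lower the average — exclude it.

No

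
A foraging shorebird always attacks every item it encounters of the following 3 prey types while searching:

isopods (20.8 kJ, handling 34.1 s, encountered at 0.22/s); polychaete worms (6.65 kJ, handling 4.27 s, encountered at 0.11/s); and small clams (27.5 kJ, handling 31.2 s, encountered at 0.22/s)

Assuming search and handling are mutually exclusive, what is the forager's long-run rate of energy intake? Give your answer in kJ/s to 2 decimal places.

Energy encountered per unit search time: 0.22×20.8 + 0.11×6.65 + 0.22×27.5 = 11.36 kJ/s.
Handling time per unit search time: 0.22×34.1 + 0.11×4.27 + 0.22×31.2 = 14.84.
Rate = 11.36/(1 + 14.84) = 0.7172 kJ/s.

0.72 kJ/s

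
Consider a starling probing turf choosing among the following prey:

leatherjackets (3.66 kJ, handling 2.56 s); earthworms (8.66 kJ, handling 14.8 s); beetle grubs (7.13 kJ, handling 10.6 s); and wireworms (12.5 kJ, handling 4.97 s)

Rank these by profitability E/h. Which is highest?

In descending order of E/h:
wireworms: 12.5/4.97 = 2.52 kJ/s
leatherjackets: 3.66/2.56 = 1.43 kJ/s
beetle grubs: 7.13/10.6 = 0.673 kJ/s
earthworms: 8.66/14.8 = 0.585 kJ/s

wireworms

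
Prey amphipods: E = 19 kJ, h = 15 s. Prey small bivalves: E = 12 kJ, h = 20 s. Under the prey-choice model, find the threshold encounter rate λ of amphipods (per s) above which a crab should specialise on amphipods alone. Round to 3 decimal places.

Drop small bivalves once their profitability E₂/h₂ falls below the rate achievable on amphipods alone: E₂/h₂ = λE₁/(1 + λh₁).
Solve for λ: λE₁h₂ = E₂(1 + λh₁) → λ(E₁h₂ − E₂h₁) = E₂ → λ = E₂/(E₁h₂ − E₂h₁).
λ = 12/(19×20 − 12×15) = 12/200 = 0.06 per s.

0.060 per s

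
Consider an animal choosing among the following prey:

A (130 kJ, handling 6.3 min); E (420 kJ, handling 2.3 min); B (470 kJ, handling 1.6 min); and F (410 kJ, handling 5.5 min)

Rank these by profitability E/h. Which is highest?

B

Profitability E/h (kJ/min): A = 130/6.3 = 20.6, E = 420/2.3 = 183, B = 470/1.6 = 294, F = 410/5.5 = 74.5.
Ranked: B > E > F > A.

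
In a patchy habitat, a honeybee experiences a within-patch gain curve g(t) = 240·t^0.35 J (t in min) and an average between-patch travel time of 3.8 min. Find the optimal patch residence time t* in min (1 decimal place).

2.0 min

Maximise g(t)/(T+t): set derivative to zero → g'(t)(T+t) = g(t).
g'(t) = 0.35·240·t^-0.65. Setting 0.35·240·t^-0.65 = 240·t^0.35/(3.8+t) gives 0.35(3.8+t) = t, so 0.65·t = 0.35×3.8.
t* = 0.35×3.8/0.65 = 2.046 min.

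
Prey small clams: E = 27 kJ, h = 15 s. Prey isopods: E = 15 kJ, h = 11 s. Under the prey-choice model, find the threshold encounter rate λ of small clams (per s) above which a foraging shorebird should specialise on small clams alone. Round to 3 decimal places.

0.208 per s

At the threshold, the rate on small clams alone equals the profitability of isopods: λ·27/(1 + λ·15) = 15/11 = 1.364.
Rearranging, λ(27 − 1.364×15) = 1.364, so λ = 1.364/6.545 = 0.2083 per s.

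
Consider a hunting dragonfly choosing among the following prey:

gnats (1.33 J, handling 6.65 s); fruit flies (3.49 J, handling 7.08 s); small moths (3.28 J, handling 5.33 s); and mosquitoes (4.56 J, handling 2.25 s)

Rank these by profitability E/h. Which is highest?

mosquitoes

Profitability E/h (J/s): gnats = 1.33/6.65 = 0.2, fruit flies = 3.49/7.08 = 0.493, small moths = 3.28/5.33 = 0.615, mosquitoes = 4.56/2.25 = 2.03.
Ranked: mosquitoes > small moths > fruit flies > gnats.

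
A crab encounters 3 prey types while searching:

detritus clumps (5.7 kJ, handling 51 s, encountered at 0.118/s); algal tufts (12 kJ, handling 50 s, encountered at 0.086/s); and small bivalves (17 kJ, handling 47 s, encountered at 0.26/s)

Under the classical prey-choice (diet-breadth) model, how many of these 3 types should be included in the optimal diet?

Rank by E/h (kJ/s): small bivalves 0.362, algal tufts 0.24, detritus clumps 0.112. Include each in turn until the next type's E/h falls below the running intake rate.
Rate on top 1: 0.3343. algal tufts: 0.24 < 0.3343 → exclude; stop.
Optimal diet: small bivalves — 1 of 3 types.

1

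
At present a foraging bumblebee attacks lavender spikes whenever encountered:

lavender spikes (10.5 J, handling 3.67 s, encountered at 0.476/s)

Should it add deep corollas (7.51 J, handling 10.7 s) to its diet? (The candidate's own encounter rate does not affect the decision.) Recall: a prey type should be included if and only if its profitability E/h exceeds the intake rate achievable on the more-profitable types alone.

Current rate: (0.476×10.5)/(1 + 0.476×3.67) = 1.819 J/s.
Profitability of deep corollas: 7.51/10.7 = 0.7019 J/s.
0.7019 < 1.819, so adding deep corollas would lower the average — exclude it.

No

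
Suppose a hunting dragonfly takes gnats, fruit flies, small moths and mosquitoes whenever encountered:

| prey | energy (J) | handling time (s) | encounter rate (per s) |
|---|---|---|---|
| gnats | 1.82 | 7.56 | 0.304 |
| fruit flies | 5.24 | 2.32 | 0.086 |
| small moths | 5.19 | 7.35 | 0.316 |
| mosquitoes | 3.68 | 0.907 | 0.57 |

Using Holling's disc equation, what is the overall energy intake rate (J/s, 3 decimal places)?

R = Σλ_iE_i / (1 + Σλ_ih_i)
Numerator: 0.304×1.82 + 0.086×5.24 + 0.316×5.19 + 0.57×3.68 = 4.742
Denominator: 1 + 0.304×7.56 + 0.086×2.32 + 0.316×7.35 + 0.57×0.907 = 6.337
R = 4.742/6.337 = 0.7482 J/s

0.748 J/s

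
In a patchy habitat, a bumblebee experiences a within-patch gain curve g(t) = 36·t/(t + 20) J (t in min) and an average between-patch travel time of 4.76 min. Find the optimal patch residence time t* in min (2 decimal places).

9.76 min

By the marginal value theorem, leave when the instantaneous gain rate g'(t) equals the habitat-wide average g(t)/(T + t).
g'(t) = 36·20/(t + 20)². Setting 36·20/(t+20)² = 36t/[(t+20)(4.76+t)] gives 20(4.76+t) = t(t+20), so t² = 20×4.76 = 95.2.
t* = √95.2 = 9.757 min.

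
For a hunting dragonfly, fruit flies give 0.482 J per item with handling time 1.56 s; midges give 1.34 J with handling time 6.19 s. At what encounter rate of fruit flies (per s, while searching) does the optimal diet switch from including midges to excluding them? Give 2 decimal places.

Drop midges once their profitability E₂/h₂ falls below the rate achievable on fruit flies alone: E₂/h₂ = λE₁/(1 + λh₁).
Solve for λ: λE₁h₂ = E₂(1 + λh₁) → λ(E₁h₂ − E₂h₁) = E₂ → λ = E₂/(E₁h₂ − E₂h₁).
λ = 1.34/(0.482×6.19 − 1.34×1.56) = 1.34/0.8932 = 1.5 per s.

1.50 per s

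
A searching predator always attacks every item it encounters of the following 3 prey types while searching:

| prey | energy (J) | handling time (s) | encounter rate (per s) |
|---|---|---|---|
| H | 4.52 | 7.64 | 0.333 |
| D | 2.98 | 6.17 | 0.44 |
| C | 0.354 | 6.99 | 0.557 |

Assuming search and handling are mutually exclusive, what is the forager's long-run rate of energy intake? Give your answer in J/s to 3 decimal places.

0.297 J/s

R = Σλ_iE_i / (1 + Σλ_ih_i)
Numerator: 0.333×4.52 + 0.44×2.98 + 0.557×0.354 = 3.014
Denominator: 1 + 0.333×7.64 + 0.44×6.17 + 0.557×6.99 = 10.15
R = 3.014/10.15 = 0.2968 J/s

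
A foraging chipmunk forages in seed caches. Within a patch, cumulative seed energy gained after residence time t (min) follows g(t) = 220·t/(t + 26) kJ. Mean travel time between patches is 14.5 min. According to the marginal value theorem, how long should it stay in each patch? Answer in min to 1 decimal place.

19.4 min

Optimal t* satisfies g'(t*) = g(t*)/(T + t*).
g'(t) = 220·26/(t + 26)². Setting 220·26/(t+26)² = 220t/[(t+26)(14.5+t)] gives 26(14.5+t) = t(t+26), so t² = 26×14.5 = 377.
t* = √377 = 19.42 min.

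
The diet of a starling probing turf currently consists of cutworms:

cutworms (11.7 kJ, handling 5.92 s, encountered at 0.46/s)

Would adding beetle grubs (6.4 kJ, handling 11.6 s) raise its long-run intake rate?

No

On cutworms alone, R = ΣλE/(1+Σλh) = 5.382/3.723 = 1.446 kJ/s.
Profitability of beetle grubs: 6.4/11.6 = 0.5517 kJ/s.
0.5517 < 1.446, so adding beetle grubs would lower the average — exclude it.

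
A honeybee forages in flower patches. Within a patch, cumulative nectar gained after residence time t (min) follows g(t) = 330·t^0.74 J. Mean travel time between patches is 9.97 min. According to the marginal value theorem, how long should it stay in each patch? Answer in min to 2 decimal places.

Optimal t* satisfies g'(t*) = g(t*)/(T + t*).
g'(t) = 0.74·330·t^-0.26. Setting 0.74·330·t^-0.26 = 330·t^0.74/(9.97+t) gives 0.74(9.97+t) = t, so 0.26·t = 0.74×9.97.
t* = 0.74×9.97/0.26 = 28.38 min.

28.38 min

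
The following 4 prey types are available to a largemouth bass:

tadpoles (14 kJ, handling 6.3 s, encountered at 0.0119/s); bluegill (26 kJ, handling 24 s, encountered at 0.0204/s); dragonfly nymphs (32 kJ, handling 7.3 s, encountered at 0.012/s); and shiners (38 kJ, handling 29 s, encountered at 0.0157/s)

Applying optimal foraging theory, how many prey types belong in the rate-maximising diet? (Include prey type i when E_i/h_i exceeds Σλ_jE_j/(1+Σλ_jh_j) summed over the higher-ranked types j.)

E/h in descending order: dragonfly nymphs 4.38, tadpoles 2.22, shiners 1.31, bluegill 1.08 kJ/s. The optimal diet is the largest prefix of this list for which every included type satisfies E_i/h_i > R on the types above it.
Rate on top 1: 0.3531. tadpoles: 2.22 > 0.3531 → include.
Rate on top 2: 0.4736. shiners: 1.31 > 0.4736 → include.
Rate on top 3: 0.7091. bluegill: 1.08 > 0.7091 → include.
Optimal diet: dragonfly nymphs, tadpoles, shiners, bluegill — 4 of 4 types.

4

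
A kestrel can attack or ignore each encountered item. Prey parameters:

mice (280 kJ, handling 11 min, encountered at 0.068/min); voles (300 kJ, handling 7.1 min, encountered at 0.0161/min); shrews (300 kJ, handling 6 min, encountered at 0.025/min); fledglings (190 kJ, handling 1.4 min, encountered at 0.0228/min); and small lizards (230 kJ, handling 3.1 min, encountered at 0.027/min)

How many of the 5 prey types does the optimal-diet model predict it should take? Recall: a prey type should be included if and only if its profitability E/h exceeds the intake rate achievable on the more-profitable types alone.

E/h in descending order: fledglings 136, small lizards 74.2, shrews 50, voles 42.3, mice 25.5 kJ/min. The optimal diet is the largest prefix of this list for which every included type satisfies E_i/h_i > R on the types above it.
Rate on top 1: 4.198. small lizards: 74.2 > 4.198 → include.
Rate on top 2: 9.449. shrews: 50 > 9.449 → include.
Rate on top 3: 14.26. voles: 42.3 > 14.26 → include.
Rate on top 4: 16.57. mice: 25.5 > 16.57 → include.
Optimal diet: fledglings, small lizards, shrews, voles, mice — 5 of 5 types.

5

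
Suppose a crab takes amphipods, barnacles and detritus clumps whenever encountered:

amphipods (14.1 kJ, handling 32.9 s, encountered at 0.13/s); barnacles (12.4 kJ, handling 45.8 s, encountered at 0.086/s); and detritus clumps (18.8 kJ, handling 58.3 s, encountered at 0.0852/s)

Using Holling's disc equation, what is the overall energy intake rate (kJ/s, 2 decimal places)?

0.32 kJ/s

R = (0.13×14.1 + 0.086×12.4 + 0.0852×18.8) / (1 + 0.13×32.9 + 0.086×45.8 + 0.0852×58.3) = 4.501/14.18 = 0.3174 kJ/s.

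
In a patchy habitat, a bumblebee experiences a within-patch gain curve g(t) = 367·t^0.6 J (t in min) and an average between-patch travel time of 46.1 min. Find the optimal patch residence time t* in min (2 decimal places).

69.15 min

By the marginal value theorem, leave when the instantaneous gain rate g'(t) equals the habitat-wide average g(t)/(T + t).
g'(t) = 0.6·367·t^-0.4. Setting 0.6·367·t^-0.4 = 367·t^0.6/(46.1+t) gives 0.6(46.1+t) = t, so 0.40·t = 0.6×46.1.
t* = 0.6×46.1/0.40 = 69.15 min.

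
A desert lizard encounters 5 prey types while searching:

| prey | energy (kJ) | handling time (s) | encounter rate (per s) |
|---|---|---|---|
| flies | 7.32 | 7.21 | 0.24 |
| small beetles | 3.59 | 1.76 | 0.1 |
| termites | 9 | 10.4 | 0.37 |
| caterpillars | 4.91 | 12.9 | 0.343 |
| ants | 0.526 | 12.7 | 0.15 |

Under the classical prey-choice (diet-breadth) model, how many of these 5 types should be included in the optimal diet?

Profitabilities (E/h, kJ/s): small beetles 2.04, flies 1.02, termites 0.865, caterpillars 0.381, ants 0.0414. Add prey in this order while the next type's profitability exceeds the intake rate on those already taken.
Rate on top 1: 0.3053. flies: 1.02 > 0.3053 → include.
Rate on top 2: 0.728. termites: 0.865 > 0.728 → include.
Rate on top 3: 0.8063. caterpillars: 0.381 < 0.8063 → exclude; stop.
Optimal diet: small beetles, flies, termites — 3 of 5 types.

3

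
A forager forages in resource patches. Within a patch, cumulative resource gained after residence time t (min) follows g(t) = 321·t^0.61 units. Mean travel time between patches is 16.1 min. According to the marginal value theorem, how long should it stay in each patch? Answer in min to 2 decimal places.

By the marginal value theorem, leave when the instantaneous gain rate g'(t) equals the habitat-wide average g(t)/(T + t).
g'(t) = 0.61·321·t^-0.39. Setting 0.61·321·t^-0.39 = 321·t^0.61/(16.1+t) gives 0.61(16.1+t) = t, so 0.39·t = 0.61×16.1.
t* = 0.61×16.1/0.39 = 25.18 min.

25.18 min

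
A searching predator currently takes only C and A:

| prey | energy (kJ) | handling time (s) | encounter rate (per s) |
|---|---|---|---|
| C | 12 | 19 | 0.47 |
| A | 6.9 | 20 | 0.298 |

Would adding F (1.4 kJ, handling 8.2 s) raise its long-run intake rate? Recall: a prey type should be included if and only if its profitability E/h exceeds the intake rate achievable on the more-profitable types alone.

No

On C and A alone, R = ΣλE/(1+Σλh) = 7.696/15.89 = 0.4843 kJ/s.
F: E/h = 1.4/8.2 = 0.1707 kJ/s.
0.1707 < 0.4843, so adding F would lower the average — exclude it.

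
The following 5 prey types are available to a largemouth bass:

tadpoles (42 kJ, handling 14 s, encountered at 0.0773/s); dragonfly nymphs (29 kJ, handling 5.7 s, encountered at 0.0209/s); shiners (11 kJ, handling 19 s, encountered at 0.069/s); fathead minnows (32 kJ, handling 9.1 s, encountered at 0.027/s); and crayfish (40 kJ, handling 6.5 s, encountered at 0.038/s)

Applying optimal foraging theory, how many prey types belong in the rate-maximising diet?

Profitabilities (E/h, kJ/s): crayfish 6.15, dragonfly nymphs 5.09, fathead minnows 3.52, tadpoles 3, shiners 0.579. Add prey in this order while the next type's profitability exceeds the intake rate on those already taken.
Rate on top 1: 1.219. dragonfly nymphs: 5.09 > 1.219 → include.
Rate on top 2: 1.556. fathead minnows: 3.52 > 1.556 → include.
Rate on top 3: 1.855. tadpoles: 3 > 1.855 → include.
Rate on top 4: 2.315. shiners: 0.579 < 2.315 → exclude; stop.
Optimal diet: crayfish, dragonfly nymphs, fathead minnows, tadpoles — 4 of 5 types.

4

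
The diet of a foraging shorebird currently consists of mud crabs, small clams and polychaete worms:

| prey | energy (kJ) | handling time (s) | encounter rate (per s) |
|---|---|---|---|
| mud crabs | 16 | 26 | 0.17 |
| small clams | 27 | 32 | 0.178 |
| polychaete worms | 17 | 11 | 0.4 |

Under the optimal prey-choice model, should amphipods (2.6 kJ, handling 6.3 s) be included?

No

Current rate: (0.17×16 + 0.178×27 + 0.4×17)/(1 + 0.17×26 + 0.178×32 + 0.4×11) = 0.9233 kJ/s.
Profitability of amphipods: 2.6/6.3 = 0.4127 kJ/s.
Since 0.4127 < R, time spent handling amphipods is better spent searching.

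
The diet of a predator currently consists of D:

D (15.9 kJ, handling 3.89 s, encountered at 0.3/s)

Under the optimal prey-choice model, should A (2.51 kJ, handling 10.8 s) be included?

Current rate: (0.3×15.9)/(1 + 0.3×3.89) = 2.201 kJ/s.
A: E/h = 2.51/10.8 = 0.2324 kJ/s.
Since 0.2324 < R, time spent handling A is better spent searching.

No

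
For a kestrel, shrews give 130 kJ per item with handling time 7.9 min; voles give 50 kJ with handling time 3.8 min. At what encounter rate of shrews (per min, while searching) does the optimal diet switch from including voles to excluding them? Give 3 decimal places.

Drop voles once their profitability E₂/h₂ falls below the rate achievable on shrews alone: E₂/h₂ = λE₁/(1 + λh₁).
Solve for λ: λE₁h₂ = E₂(1 + λh₁) → λ(E₁h₂ − E₂h₁) = E₂ → λ = E₂/(E₁h₂ − E₂h₁).
λ = 50/(130×3.8 − 50×7.9) = 50/99 = 0.5051 per min.

0.505 per min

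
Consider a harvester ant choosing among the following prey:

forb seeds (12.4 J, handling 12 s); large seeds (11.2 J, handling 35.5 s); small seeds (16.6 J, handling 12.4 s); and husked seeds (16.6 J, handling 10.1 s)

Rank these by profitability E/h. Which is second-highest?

small seeds

Profitability E/h (J/s): forb seeds = 12.4/12 = 1.03, large seeds = 11.2/35.5 = 0.315, small seeds = 16.6/12.4 = 1.34, husked seeds = 16.6/10.1 = 1.64.
Ranked: husked seeds > small seeds > forb seeds > large seeds.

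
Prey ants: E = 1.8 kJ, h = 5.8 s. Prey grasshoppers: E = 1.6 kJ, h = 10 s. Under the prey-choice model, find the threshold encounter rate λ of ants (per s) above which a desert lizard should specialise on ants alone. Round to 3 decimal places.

At the threshold, the rate on ants alone equals the profitability of grasshoppers: λ·1.8/(1 + λ·5.8) = 1.6/10 = 0.16.
Rearranging, λ(1.8 − 0.16×5.8) = 0.16, so λ = 0.16/0.872 = 0.1835 per s.

0.183 per s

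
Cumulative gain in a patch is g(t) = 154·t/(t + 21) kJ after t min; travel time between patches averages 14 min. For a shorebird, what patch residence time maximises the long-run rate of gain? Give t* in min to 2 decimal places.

17.15 min

Maximise g(t)/(T+t): set derivative to zero → g'(t)(T+t) = g(t).
g'(t) = 154·21/(t + 21)². Setting 154·21/(t+21)² = 154t/[(t+21)(14+t)] gives 21(14+t) = t(t+21), so t² = 21×14 = 294.
t* = √294 = 17.15 min.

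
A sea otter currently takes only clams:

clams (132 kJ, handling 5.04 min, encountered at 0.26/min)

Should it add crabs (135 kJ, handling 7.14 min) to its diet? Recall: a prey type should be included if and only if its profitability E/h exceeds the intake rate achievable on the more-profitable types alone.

On clams alone, R = ΣλE/(1+Σλh) = 34.32/2.31 = 14.85 kJ/min.
crabs: E/h = 135/7.14 = 18.91 kJ/min.
Since 18.91 > R, including crabs increases the long-run rate.

Yes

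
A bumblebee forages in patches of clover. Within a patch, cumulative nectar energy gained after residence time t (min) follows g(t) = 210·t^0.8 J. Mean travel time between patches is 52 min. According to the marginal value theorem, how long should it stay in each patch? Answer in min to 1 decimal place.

Maximise g(t)/(T+t): set derivative to zero → g'(t)(T+t) = g(t).
g'(t) = 0.8·210·t^-0.2. Setting 0.8·210·t^-0.2 = 210·t^0.8/(52+t) gives 0.8(52+t) = t, so 0.20·t = 0.8×52.
t* = 0.8×52/0.20 = 208 min.

208.0 min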